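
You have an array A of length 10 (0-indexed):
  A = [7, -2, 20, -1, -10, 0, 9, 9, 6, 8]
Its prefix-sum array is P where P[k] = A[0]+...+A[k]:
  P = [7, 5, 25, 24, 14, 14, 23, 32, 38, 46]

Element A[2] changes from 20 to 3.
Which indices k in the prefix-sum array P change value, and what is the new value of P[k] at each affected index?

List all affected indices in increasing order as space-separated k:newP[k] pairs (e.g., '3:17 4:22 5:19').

P[k] = A[0] + ... + A[k]
P[k] includes A[2] iff k >= 2
Affected indices: 2, 3, ..., 9; delta = -17
  P[2]: 25 + -17 = 8
  P[3]: 24 + -17 = 7
  P[4]: 14 + -17 = -3
  P[5]: 14 + -17 = -3
  P[6]: 23 + -17 = 6
  P[7]: 32 + -17 = 15
  P[8]: 38 + -17 = 21
  P[9]: 46 + -17 = 29

Answer: 2:8 3:7 4:-3 5:-3 6:6 7:15 8:21 9:29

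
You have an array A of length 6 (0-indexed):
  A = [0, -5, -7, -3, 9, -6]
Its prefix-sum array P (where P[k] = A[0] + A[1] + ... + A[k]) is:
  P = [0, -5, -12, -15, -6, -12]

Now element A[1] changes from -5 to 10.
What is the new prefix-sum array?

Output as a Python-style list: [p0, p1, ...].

Answer: [0, 10, 3, 0, 9, 3]

Derivation:
Change: A[1] -5 -> 10, delta = 15
P[k] for k < 1: unchanged (A[1] not included)
P[k] for k >= 1: shift by delta = 15
  P[0] = 0 + 0 = 0
  P[1] = -5 + 15 = 10
  P[2] = -12 + 15 = 3
  P[3] = -15 + 15 = 0
  P[4] = -6 + 15 = 9
  P[5] = -12 + 15 = 3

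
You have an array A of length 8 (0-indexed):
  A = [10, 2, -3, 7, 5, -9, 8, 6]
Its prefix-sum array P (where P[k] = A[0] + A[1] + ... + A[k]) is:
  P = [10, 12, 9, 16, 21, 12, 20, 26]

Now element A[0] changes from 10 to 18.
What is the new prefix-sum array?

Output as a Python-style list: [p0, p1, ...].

Change: A[0] 10 -> 18, delta = 8
P[k] for k < 0: unchanged (A[0] not included)
P[k] for k >= 0: shift by delta = 8
  P[0] = 10 + 8 = 18
  P[1] = 12 + 8 = 20
  P[2] = 9 + 8 = 17
  P[3] = 16 + 8 = 24
  P[4] = 21 + 8 = 29
  P[5] = 12 + 8 = 20
  P[6] = 20 + 8 = 28
  P[7] = 26 + 8 = 34

Answer: [18, 20, 17, 24, 29, 20, 28, 34]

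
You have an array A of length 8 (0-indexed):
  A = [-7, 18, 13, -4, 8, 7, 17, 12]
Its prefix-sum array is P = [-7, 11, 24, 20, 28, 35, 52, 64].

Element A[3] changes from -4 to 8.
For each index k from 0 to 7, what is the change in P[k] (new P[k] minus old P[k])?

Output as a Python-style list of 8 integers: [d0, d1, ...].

Answer: [0, 0, 0, 12, 12, 12, 12, 12]

Derivation:
Element change: A[3] -4 -> 8, delta = 12
For k < 3: P[k] unchanged, delta_P[k] = 0
For k >= 3: P[k] shifts by exactly 12
Delta array: [0, 0, 0, 12, 12, 12, 12, 12]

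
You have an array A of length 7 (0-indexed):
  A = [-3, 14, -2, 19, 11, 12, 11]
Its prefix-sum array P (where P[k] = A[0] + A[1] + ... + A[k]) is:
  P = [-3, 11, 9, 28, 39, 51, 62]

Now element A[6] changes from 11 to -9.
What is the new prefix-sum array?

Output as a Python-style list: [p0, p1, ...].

Answer: [-3, 11, 9, 28, 39, 51, 42]

Derivation:
Change: A[6] 11 -> -9, delta = -20
P[k] for k < 6: unchanged (A[6] not included)
P[k] for k >= 6: shift by delta = -20
  P[0] = -3 + 0 = -3
  P[1] = 11 + 0 = 11
  P[2] = 9 + 0 = 9
  P[3] = 28 + 0 = 28
  P[4] = 39 + 0 = 39
  P[5] = 51 + 0 = 51
  P[6] = 62 + -20 = 42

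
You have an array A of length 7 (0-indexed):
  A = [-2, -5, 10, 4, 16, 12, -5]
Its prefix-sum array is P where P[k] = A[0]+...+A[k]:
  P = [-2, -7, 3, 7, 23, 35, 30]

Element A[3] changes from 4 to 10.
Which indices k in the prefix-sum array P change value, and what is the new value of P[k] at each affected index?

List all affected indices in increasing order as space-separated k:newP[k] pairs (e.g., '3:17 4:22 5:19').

P[k] = A[0] + ... + A[k]
P[k] includes A[3] iff k >= 3
Affected indices: 3, 4, ..., 6; delta = 6
  P[3]: 7 + 6 = 13
  P[4]: 23 + 6 = 29
  P[5]: 35 + 6 = 41
  P[6]: 30 + 6 = 36

Answer: 3:13 4:29 5:41 6:36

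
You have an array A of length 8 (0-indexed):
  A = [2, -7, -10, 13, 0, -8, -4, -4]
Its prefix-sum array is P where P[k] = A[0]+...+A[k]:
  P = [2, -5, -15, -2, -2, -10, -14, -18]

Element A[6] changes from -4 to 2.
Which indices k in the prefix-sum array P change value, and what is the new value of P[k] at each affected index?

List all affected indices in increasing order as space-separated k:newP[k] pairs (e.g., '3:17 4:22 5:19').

P[k] = A[0] + ... + A[k]
P[k] includes A[6] iff k >= 6
Affected indices: 6, 7, ..., 7; delta = 6
  P[6]: -14 + 6 = -8
  P[7]: -18 + 6 = -12

Answer: 6:-8 7:-12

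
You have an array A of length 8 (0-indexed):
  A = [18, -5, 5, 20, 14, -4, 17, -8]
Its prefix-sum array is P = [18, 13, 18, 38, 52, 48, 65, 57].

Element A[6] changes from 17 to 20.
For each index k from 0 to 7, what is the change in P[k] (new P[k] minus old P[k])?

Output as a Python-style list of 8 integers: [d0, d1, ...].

Element change: A[6] 17 -> 20, delta = 3
For k < 6: P[k] unchanged, delta_P[k] = 0
For k >= 6: P[k] shifts by exactly 3
Delta array: [0, 0, 0, 0, 0, 0, 3, 3]

Answer: [0, 0, 0, 0, 0, 0, 3, 3]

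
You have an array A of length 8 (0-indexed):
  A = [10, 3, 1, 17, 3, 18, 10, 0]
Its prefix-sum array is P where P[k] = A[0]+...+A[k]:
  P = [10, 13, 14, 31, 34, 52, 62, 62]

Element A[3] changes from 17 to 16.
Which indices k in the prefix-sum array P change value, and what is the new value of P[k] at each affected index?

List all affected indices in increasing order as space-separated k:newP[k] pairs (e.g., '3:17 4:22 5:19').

Answer: 3:30 4:33 5:51 6:61 7:61

Derivation:
P[k] = A[0] + ... + A[k]
P[k] includes A[3] iff k >= 3
Affected indices: 3, 4, ..., 7; delta = -1
  P[3]: 31 + -1 = 30
  P[4]: 34 + -1 = 33
  P[5]: 52 + -1 = 51
  P[6]: 62 + -1 = 61
  P[7]: 62 + -1 = 61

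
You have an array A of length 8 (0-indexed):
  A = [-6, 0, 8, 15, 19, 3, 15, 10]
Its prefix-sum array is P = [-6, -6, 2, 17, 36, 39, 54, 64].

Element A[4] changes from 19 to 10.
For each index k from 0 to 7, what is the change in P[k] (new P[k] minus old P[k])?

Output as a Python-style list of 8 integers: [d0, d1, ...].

Answer: [0, 0, 0, 0, -9, -9, -9, -9]

Derivation:
Element change: A[4] 19 -> 10, delta = -9
For k < 4: P[k] unchanged, delta_P[k] = 0
For k >= 4: P[k] shifts by exactly -9
Delta array: [0, 0, 0, 0, -9, -9, -9, -9]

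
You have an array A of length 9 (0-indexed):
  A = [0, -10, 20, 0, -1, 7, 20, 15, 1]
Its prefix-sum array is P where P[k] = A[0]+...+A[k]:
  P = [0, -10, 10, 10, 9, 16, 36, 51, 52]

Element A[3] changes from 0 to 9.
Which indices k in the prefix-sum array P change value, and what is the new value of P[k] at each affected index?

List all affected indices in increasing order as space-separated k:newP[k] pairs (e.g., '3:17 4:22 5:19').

Answer: 3:19 4:18 5:25 6:45 7:60 8:61

Derivation:
P[k] = A[0] + ... + A[k]
P[k] includes A[3] iff k >= 3
Affected indices: 3, 4, ..., 8; delta = 9
  P[3]: 10 + 9 = 19
  P[4]: 9 + 9 = 18
  P[5]: 16 + 9 = 25
  P[6]: 36 + 9 = 45
  P[7]: 51 + 9 = 60
  P[8]: 52 + 9 = 61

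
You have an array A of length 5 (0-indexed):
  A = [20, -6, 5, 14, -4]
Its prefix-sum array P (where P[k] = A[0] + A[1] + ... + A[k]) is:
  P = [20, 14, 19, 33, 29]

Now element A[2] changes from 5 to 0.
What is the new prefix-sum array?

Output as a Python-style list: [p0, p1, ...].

Answer: [20, 14, 14, 28, 24]

Derivation:
Change: A[2] 5 -> 0, delta = -5
P[k] for k < 2: unchanged (A[2] not included)
P[k] for k >= 2: shift by delta = -5
  P[0] = 20 + 0 = 20
  P[1] = 14 + 0 = 14
  P[2] = 19 + -5 = 14
  P[3] = 33 + -5 = 28
  P[4] = 29 + -5 = 24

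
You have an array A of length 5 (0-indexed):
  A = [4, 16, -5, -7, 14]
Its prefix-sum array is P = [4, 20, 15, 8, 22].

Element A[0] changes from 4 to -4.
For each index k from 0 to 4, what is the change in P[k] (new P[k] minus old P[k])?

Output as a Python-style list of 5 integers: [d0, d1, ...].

Answer: [-8, -8, -8, -8, -8]

Derivation:
Element change: A[0] 4 -> -4, delta = -8
For k < 0: P[k] unchanged, delta_P[k] = 0
For k >= 0: P[k] shifts by exactly -8
Delta array: [-8, -8, -8, -8, -8]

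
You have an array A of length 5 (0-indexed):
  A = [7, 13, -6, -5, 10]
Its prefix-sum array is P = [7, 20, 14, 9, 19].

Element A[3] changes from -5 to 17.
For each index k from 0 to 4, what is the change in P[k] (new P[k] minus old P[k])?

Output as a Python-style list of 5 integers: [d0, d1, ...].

Element change: A[3] -5 -> 17, delta = 22
For k < 3: P[k] unchanged, delta_P[k] = 0
For k >= 3: P[k] shifts by exactly 22
Delta array: [0, 0, 0, 22, 22]

Answer: [0, 0, 0, 22, 22]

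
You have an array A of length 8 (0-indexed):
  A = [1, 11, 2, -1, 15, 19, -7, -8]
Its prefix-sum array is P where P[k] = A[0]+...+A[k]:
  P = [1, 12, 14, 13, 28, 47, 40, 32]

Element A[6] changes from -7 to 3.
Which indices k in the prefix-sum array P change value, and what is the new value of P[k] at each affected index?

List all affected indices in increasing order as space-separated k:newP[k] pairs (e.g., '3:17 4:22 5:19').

Answer: 6:50 7:42

Derivation:
P[k] = A[0] + ... + A[k]
P[k] includes A[6] iff k >= 6
Affected indices: 6, 7, ..., 7; delta = 10
  P[6]: 40 + 10 = 50
  P[7]: 32 + 10 = 42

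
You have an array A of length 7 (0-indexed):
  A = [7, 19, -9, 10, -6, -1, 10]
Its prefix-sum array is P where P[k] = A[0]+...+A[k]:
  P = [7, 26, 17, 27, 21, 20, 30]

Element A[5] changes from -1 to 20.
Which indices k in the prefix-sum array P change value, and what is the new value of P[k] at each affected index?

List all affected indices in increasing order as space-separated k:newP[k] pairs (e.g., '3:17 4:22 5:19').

Answer: 5:41 6:51

Derivation:
P[k] = A[0] + ... + A[k]
P[k] includes A[5] iff k >= 5
Affected indices: 5, 6, ..., 6; delta = 21
  P[5]: 20 + 21 = 41
  P[6]: 30 + 21 = 51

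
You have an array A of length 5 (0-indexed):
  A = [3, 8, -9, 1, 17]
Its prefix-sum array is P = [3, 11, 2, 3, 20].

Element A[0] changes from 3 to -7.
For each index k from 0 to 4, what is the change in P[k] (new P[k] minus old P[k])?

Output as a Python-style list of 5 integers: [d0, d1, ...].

Answer: [-10, -10, -10, -10, -10]

Derivation:
Element change: A[0] 3 -> -7, delta = -10
For k < 0: P[k] unchanged, delta_P[k] = 0
For k >= 0: P[k] shifts by exactly -10
Delta array: [-10, -10, -10, -10, -10]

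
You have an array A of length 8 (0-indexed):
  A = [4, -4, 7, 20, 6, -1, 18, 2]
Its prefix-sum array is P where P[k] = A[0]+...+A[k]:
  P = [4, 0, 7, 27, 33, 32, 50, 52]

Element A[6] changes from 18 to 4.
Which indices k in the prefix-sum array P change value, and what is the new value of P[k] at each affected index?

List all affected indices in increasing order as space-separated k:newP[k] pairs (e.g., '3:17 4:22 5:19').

Answer: 6:36 7:38

Derivation:
P[k] = A[0] + ... + A[k]
P[k] includes A[6] iff k >= 6
Affected indices: 6, 7, ..., 7; delta = -14
  P[6]: 50 + -14 = 36
  P[7]: 52 + -14 = 38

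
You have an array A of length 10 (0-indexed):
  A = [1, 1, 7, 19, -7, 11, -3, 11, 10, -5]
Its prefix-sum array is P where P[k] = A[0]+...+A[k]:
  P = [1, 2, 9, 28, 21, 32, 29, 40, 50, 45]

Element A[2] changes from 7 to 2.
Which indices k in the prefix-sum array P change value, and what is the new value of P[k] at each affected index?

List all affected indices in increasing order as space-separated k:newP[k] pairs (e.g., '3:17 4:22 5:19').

P[k] = A[0] + ... + A[k]
P[k] includes A[2] iff k >= 2
Affected indices: 2, 3, ..., 9; delta = -5
  P[2]: 9 + -5 = 4
  P[3]: 28 + -5 = 23
  P[4]: 21 + -5 = 16
  P[5]: 32 + -5 = 27
  P[6]: 29 + -5 = 24
  P[7]: 40 + -5 = 35
  P[8]: 50 + -5 = 45
  P[9]: 45 + -5 = 40

Answer: 2:4 3:23 4:16 5:27 6:24 7:35 8:45 9:40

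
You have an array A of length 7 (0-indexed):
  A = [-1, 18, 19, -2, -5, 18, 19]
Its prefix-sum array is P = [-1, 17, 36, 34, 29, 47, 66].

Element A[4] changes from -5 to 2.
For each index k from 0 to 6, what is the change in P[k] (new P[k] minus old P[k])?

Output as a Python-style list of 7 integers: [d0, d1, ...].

Element change: A[4] -5 -> 2, delta = 7
For k < 4: P[k] unchanged, delta_P[k] = 0
For k >= 4: P[k] shifts by exactly 7
Delta array: [0, 0, 0, 0, 7, 7, 7]

Answer: [0, 0, 0, 0, 7, 7, 7]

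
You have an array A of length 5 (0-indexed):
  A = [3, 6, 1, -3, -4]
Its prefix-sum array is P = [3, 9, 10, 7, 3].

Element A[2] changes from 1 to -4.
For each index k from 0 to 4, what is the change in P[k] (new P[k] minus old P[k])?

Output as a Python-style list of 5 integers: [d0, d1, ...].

Element change: A[2] 1 -> -4, delta = -5
For k < 2: P[k] unchanged, delta_P[k] = 0
For k >= 2: P[k] shifts by exactly -5
Delta array: [0, 0, -5, -5, -5]

Answer: [0, 0, -5, -5, -5]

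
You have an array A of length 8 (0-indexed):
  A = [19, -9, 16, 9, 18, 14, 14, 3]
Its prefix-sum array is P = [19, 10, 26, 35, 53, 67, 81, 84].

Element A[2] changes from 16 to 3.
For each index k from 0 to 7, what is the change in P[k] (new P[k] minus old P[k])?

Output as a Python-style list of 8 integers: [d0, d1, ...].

Answer: [0, 0, -13, -13, -13, -13, -13, -13]

Derivation:
Element change: A[2] 16 -> 3, delta = -13
For k < 2: P[k] unchanged, delta_P[k] = 0
For k >= 2: P[k] shifts by exactly -13
Delta array: [0, 0, -13, -13, -13, -13, -13, -13]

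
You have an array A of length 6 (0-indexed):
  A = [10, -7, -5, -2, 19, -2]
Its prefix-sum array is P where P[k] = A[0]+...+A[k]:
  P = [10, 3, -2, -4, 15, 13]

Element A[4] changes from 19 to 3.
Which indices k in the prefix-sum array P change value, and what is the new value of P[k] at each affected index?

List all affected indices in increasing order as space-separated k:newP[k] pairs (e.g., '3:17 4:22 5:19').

P[k] = A[0] + ... + A[k]
P[k] includes A[4] iff k >= 4
Affected indices: 4, 5, ..., 5; delta = -16
  P[4]: 15 + -16 = -1
  P[5]: 13 + -16 = -3

Answer: 4:-1 5:-3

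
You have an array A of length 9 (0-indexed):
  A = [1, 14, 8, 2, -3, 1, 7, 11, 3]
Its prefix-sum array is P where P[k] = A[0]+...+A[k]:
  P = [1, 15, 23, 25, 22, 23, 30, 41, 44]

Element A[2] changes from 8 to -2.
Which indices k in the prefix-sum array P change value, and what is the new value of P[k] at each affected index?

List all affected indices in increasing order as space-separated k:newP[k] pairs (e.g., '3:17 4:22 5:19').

Answer: 2:13 3:15 4:12 5:13 6:20 7:31 8:34

Derivation:
P[k] = A[0] + ... + A[k]
P[k] includes A[2] iff k >= 2
Affected indices: 2, 3, ..., 8; delta = -10
  P[2]: 23 + -10 = 13
  P[3]: 25 + -10 = 15
  P[4]: 22 + -10 = 12
  P[5]: 23 + -10 = 13
  P[6]: 30 + -10 = 20
  P[7]: 41 + -10 = 31
  P[8]: 44 + -10 = 34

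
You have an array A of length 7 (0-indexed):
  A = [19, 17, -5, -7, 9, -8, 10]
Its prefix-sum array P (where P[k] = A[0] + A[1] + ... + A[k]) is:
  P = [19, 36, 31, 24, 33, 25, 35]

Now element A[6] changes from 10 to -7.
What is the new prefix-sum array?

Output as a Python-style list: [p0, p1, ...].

Answer: [19, 36, 31, 24, 33, 25, 18]

Derivation:
Change: A[6] 10 -> -7, delta = -17
P[k] for k < 6: unchanged (A[6] not included)
P[k] for k >= 6: shift by delta = -17
  P[0] = 19 + 0 = 19
  P[1] = 36 + 0 = 36
  P[2] = 31 + 0 = 31
  P[3] = 24 + 0 = 24
  P[4] = 33 + 0 = 33
  P[5] = 25 + 0 = 25
  P[6] = 35 + -17 = 18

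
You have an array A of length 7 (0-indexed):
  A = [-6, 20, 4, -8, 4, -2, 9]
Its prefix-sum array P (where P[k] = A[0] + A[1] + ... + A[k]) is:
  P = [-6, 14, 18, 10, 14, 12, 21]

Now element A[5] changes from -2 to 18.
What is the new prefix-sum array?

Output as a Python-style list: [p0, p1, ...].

Change: A[5] -2 -> 18, delta = 20
P[k] for k < 5: unchanged (A[5] not included)
P[k] for k >= 5: shift by delta = 20
  P[0] = -6 + 0 = -6
  P[1] = 14 + 0 = 14
  P[2] = 18 + 0 = 18
  P[3] = 10 + 0 = 10
  P[4] = 14 + 0 = 14
  P[5] = 12 + 20 = 32
  P[6] = 21 + 20 = 41

Answer: [-6, 14, 18, 10, 14, 32, 41]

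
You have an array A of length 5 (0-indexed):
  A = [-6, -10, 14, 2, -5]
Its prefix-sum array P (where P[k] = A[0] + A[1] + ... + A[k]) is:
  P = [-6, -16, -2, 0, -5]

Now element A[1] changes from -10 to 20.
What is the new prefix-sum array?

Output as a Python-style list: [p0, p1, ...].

Answer: [-6, 14, 28, 30, 25]

Derivation:
Change: A[1] -10 -> 20, delta = 30
P[k] for k < 1: unchanged (A[1] not included)
P[k] for k >= 1: shift by delta = 30
  P[0] = -6 + 0 = -6
  P[1] = -16 + 30 = 14
  P[2] = -2 + 30 = 28
  P[3] = 0 + 30 = 30
  P[4] = -5 + 30 = 25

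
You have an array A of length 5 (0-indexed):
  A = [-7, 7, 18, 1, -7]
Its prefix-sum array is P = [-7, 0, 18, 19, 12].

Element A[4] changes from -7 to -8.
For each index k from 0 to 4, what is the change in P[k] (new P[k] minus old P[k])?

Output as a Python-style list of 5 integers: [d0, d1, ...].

Answer: [0, 0, 0, 0, -1]

Derivation:
Element change: A[4] -7 -> -8, delta = -1
For k < 4: P[k] unchanged, delta_P[k] = 0
For k >= 4: P[k] shifts by exactly -1
Delta array: [0, 0, 0, 0, -1]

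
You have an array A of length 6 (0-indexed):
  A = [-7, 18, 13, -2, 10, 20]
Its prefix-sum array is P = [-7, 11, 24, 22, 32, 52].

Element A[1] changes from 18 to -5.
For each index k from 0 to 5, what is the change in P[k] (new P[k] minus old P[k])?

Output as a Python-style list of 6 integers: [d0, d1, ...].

Element change: A[1] 18 -> -5, delta = -23
For k < 1: P[k] unchanged, delta_P[k] = 0
For k >= 1: P[k] shifts by exactly -23
Delta array: [0, -23, -23, -23, -23, -23]

Answer: [0, -23, -23, -23, -23, -23]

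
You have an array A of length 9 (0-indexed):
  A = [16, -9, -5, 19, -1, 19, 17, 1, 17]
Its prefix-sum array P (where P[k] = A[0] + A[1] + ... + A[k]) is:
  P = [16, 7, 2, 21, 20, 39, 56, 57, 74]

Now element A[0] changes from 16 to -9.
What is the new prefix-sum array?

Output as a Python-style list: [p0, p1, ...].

Change: A[0] 16 -> -9, delta = -25
P[k] for k < 0: unchanged (A[0] not included)
P[k] for k >= 0: shift by delta = -25
  P[0] = 16 + -25 = -9
  P[1] = 7 + -25 = -18
  P[2] = 2 + -25 = -23
  P[3] = 21 + -25 = -4
  P[4] = 20 + -25 = -5
  P[5] = 39 + -25 = 14
  P[6] = 56 + -25 = 31
  P[7] = 57 + -25 = 32
  P[8] = 74 + -25 = 49

Answer: [-9, -18, -23, -4, -5, 14, 31, 32, 49]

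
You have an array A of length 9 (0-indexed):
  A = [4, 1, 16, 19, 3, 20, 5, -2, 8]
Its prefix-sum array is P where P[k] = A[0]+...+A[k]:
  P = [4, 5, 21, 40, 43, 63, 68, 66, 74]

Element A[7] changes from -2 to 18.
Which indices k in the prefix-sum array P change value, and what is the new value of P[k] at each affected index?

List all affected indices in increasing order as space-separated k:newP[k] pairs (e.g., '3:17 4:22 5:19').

Answer: 7:86 8:94

Derivation:
P[k] = A[0] + ... + A[k]
P[k] includes A[7] iff k >= 7
Affected indices: 7, 8, ..., 8; delta = 20
  P[7]: 66 + 20 = 86
  P[8]: 74 + 20 = 94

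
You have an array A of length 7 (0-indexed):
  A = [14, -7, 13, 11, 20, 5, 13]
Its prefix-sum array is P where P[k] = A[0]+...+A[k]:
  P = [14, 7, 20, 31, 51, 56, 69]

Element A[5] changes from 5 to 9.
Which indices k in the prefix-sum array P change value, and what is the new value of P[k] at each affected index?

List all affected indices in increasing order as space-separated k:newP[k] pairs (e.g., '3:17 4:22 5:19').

P[k] = A[0] + ... + A[k]
P[k] includes A[5] iff k >= 5
Affected indices: 5, 6, ..., 6; delta = 4
  P[5]: 56 + 4 = 60
  P[6]: 69 + 4 = 73

Answer: 5:60 6:73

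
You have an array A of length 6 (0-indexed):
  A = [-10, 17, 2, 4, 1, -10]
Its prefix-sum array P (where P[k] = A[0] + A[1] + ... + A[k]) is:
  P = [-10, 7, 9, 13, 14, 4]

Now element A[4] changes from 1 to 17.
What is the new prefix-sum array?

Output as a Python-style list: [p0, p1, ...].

Change: A[4] 1 -> 17, delta = 16
P[k] for k < 4: unchanged (A[4] not included)
P[k] for k >= 4: shift by delta = 16
  P[0] = -10 + 0 = -10
  P[1] = 7 + 0 = 7
  P[2] = 9 + 0 = 9
  P[3] = 13 + 0 = 13
  P[4] = 14 + 16 = 30
  P[5] = 4 + 16 = 20

Answer: [-10, 7, 9, 13, 30, 20]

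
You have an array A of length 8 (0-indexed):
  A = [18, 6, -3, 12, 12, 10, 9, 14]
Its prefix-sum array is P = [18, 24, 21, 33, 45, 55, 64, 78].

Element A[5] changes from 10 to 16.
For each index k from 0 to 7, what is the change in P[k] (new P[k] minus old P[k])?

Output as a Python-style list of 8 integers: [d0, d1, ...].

Answer: [0, 0, 0, 0, 0, 6, 6, 6]

Derivation:
Element change: A[5] 10 -> 16, delta = 6
For k < 5: P[k] unchanged, delta_P[k] = 0
For k >= 5: P[k] shifts by exactly 6
Delta array: [0, 0, 0, 0, 0, 6, 6, 6]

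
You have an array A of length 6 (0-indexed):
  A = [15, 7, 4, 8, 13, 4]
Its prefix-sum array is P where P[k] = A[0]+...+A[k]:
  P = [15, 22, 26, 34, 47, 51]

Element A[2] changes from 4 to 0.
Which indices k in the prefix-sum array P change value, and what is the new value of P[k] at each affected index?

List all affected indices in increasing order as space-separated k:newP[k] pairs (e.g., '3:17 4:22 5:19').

P[k] = A[0] + ... + A[k]
P[k] includes A[2] iff k >= 2
Affected indices: 2, 3, ..., 5; delta = -4
  P[2]: 26 + -4 = 22
  P[3]: 34 + -4 = 30
  P[4]: 47 + -4 = 43
  P[5]: 51 + -4 = 47

Answer: 2:22 3:30 4:43 5:47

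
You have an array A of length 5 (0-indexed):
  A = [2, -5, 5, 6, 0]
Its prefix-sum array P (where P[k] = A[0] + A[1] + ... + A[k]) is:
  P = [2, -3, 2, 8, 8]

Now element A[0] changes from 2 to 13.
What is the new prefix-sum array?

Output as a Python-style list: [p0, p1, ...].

Answer: [13, 8, 13, 19, 19]

Derivation:
Change: A[0] 2 -> 13, delta = 11
P[k] for k < 0: unchanged (A[0] not included)
P[k] for k >= 0: shift by delta = 11
  P[0] = 2 + 11 = 13
  P[1] = -3 + 11 = 8
  P[2] = 2 + 11 = 13
  P[3] = 8 + 11 = 19
  P[4] = 8 + 11 = 19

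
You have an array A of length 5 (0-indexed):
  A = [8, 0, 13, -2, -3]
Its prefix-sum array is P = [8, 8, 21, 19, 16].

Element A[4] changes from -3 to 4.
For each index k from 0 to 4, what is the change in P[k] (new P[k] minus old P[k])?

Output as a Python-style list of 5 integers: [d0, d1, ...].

Element change: A[4] -3 -> 4, delta = 7
For k < 4: P[k] unchanged, delta_P[k] = 0
For k >= 4: P[k] shifts by exactly 7
Delta array: [0, 0, 0, 0, 7]

Answer: [0, 0, 0, 0, 7]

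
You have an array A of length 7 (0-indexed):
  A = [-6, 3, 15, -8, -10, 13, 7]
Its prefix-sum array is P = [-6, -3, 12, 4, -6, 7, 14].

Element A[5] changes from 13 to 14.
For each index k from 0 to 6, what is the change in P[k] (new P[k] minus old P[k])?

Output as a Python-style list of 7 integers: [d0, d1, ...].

Element change: A[5] 13 -> 14, delta = 1
For k < 5: P[k] unchanged, delta_P[k] = 0
For k >= 5: P[k] shifts by exactly 1
Delta array: [0, 0, 0, 0, 0, 1, 1]

Answer: [0, 0, 0, 0, 0, 1, 1]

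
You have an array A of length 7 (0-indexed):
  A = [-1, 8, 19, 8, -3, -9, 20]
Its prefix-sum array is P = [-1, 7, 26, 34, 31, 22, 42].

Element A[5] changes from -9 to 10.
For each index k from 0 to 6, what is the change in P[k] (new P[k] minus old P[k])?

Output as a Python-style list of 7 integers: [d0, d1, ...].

Answer: [0, 0, 0, 0, 0, 19, 19]

Derivation:
Element change: A[5] -9 -> 10, delta = 19
For k < 5: P[k] unchanged, delta_P[k] = 0
For k >= 5: P[k] shifts by exactly 19
Delta array: [0, 0, 0, 0, 0, 19, 19]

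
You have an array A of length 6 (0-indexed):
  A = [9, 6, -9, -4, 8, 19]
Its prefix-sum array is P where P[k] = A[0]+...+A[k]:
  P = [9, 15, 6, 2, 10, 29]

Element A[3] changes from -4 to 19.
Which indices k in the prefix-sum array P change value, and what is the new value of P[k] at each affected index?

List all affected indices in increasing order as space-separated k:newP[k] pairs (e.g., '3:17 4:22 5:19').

Answer: 3:25 4:33 5:52

Derivation:
P[k] = A[0] + ... + A[k]
P[k] includes A[3] iff k >= 3
Affected indices: 3, 4, ..., 5; delta = 23
  P[3]: 2 + 23 = 25
  P[4]: 10 + 23 = 33
  P[5]: 29 + 23 = 52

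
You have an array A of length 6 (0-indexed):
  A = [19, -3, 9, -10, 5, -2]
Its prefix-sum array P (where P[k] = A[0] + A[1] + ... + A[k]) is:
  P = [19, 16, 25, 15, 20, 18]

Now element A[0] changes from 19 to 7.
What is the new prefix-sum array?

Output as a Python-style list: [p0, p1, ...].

Change: A[0] 19 -> 7, delta = -12
P[k] for k < 0: unchanged (A[0] not included)
P[k] for k >= 0: shift by delta = -12
  P[0] = 19 + -12 = 7
  P[1] = 16 + -12 = 4
  P[2] = 25 + -12 = 13
  P[3] = 15 + -12 = 3
  P[4] = 20 + -12 = 8
  P[5] = 18 + -12 = 6

Answer: [7, 4, 13, 3, 8, 6]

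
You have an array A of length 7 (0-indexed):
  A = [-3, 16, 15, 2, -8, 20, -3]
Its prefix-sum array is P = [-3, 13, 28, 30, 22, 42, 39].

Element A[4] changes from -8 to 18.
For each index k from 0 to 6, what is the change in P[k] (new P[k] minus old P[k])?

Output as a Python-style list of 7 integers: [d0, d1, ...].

Answer: [0, 0, 0, 0, 26, 26, 26]

Derivation:
Element change: A[4] -8 -> 18, delta = 26
For k < 4: P[k] unchanged, delta_P[k] = 0
For k >= 4: P[k] shifts by exactly 26
Delta array: [0, 0, 0, 0, 26, 26, 26]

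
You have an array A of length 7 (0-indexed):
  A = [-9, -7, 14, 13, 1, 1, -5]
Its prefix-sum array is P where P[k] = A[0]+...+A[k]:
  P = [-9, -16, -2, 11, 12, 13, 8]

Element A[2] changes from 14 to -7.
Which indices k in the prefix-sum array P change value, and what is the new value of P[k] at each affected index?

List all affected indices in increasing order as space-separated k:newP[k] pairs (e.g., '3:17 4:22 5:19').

Answer: 2:-23 3:-10 4:-9 5:-8 6:-13

Derivation:
P[k] = A[0] + ... + A[k]
P[k] includes A[2] iff k >= 2
Affected indices: 2, 3, ..., 6; delta = -21
  P[2]: -2 + -21 = -23
  P[3]: 11 + -21 = -10
  P[4]: 12 + -21 = -9
  P[5]: 13 + -21 = -8
  P[6]: 8 + -21 = -13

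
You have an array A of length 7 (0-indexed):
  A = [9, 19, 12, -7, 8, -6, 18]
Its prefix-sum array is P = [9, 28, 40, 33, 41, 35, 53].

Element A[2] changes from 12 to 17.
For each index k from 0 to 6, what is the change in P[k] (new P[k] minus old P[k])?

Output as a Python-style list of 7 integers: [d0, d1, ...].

Answer: [0, 0, 5, 5, 5, 5, 5]

Derivation:
Element change: A[2] 12 -> 17, delta = 5
For k < 2: P[k] unchanged, delta_P[k] = 0
For k >= 2: P[k] shifts by exactly 5
Delta array: [0, 0, 5, 5, 5, 5, 5]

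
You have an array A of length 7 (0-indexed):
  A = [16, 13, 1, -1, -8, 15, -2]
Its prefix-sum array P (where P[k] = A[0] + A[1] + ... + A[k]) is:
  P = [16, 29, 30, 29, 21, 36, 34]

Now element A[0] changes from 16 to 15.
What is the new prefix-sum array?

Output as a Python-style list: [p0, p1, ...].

Answer: [15, 28, 29, 28, 20, 35, 33]

Derivation:
Change: A[0] 16 -> 15, delta = -1
P[k] for k < 0: unchanged (A[0] not included)
P[k] for k >= 0: shift by delta = -1
  P[0] = 16 + -1 = 15
  P[1] = 29 + -1 = 28
  P[2] = 30 + -1 = 29
  P[3] = 29 + -1 = 28
  P[4] = 21 + -1 = 20
  P[5] = 36 + -1 = 35
  P[6] = 34 + -1 = 33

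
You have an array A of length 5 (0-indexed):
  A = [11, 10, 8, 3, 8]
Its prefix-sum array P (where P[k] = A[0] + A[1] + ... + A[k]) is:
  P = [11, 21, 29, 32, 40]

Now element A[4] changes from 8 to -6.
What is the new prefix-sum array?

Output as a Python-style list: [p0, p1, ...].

Answer: [11, 21, 29, 32, 26]

Derivation:
Change: A[4] 8 -> -6, delta = -14
P[k] for k < 4: unchanged (A[4] not included)
P[k] for k >= 4: shift by delta = -14
  P[0] = 11 + 0 = 11
  P[1] = 21 + 0 = 21
  P[2] = 29 + 0 = 29
  P[3] = 32 + 0 = 32
  P[4] = 40 + -14 = 26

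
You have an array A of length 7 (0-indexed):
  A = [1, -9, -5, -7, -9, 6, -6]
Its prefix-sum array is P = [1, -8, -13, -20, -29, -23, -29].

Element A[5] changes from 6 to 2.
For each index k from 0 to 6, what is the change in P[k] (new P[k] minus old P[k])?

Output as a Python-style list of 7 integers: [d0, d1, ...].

Answer: [0, 0, 0, 0, 0, -4, -4]

Derivation:
Element change: A[5] 6 -> 2, delta = -4
For k < 5: P[k] unchanged, delta_P[k] = 0
For k >= 5: P[k] shifts by exactly -4
Delta array: [0, 0, 0, 0, 0, -4, -4]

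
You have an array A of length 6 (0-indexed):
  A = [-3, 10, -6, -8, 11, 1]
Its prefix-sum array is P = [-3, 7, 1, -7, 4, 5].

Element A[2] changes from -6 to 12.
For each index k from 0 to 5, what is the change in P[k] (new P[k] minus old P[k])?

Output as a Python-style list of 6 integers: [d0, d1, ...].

Element change: A[2] -6 -> 12, delta = 18
For k < 2: P[k] unchanged, delta_P[k] = 0
For k >= 2: P[k] shifts by exactly 18
Delta array: [0, 0, 18, 18, 18, 18]

Answer: [0, 0, 18, 18, 18, 18]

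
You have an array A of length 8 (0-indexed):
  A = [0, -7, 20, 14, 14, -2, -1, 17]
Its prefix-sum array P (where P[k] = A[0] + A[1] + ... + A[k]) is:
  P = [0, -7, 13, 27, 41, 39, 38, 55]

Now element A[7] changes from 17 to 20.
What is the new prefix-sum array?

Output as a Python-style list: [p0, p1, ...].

Change: A[7] 17 -> 20, delta = 3
P[k] for k < 7: unchanged (A[7] not included)
P[k] for k >= 7: shift by delta = 3
  P[0] = 0 + 0 = 0
  P[1] = -7 + 0 = -7
  P[2] = 13 + 0 = 13
  P[3] = 27 + 0 = 27
  P[4] = 41 + 0 = 41
  P[5] = 39 + 0 = 39
  P[6] = 38 + 0 = 38
  P[7] = 55 + 3 = 58

Answer: [0, -7, 13, 27, 41, 39, 38, 58]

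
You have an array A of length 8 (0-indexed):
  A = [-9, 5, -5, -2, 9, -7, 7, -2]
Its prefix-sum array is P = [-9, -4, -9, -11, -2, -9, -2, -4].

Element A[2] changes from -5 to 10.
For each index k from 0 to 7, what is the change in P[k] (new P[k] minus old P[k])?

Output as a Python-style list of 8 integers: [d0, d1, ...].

Element change: A[2] -5 -> 10, delta = 15
For k < 2: P[k] unchanged, delta_P[k] = 0
For k >= 2: P[k] shifts by exactly 15
Delta array: [0, 0, 15, 15, 15, 15, 15, 15]

Answer: [0, 0, 15, 15, 15, 15, 15, 15]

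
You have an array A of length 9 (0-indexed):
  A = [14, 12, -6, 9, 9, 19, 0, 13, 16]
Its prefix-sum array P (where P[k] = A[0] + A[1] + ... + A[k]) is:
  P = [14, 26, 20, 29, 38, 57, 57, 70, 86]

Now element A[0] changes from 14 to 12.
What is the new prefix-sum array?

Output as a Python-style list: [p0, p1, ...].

Change: A[0] 14 -> 12, delta = -2
P[k] for k < 0: unchanged (A[0] not included)
P[k] for k >= 0: shift by delta = -2
  P[0] = 14 + -2 = 12
  P[1] = 26 + -2 = 24
  P[2] = 20 + -2 = 18
  P[3] = 29 + -2 = 27
  P[4] = 38 + -2 = 36
  P[5] = 57 + -2 = 55
  P[6] = 57 + -2 = 55
  P[7] = 70 + -2 = 68
  P[8] = 86 + -2 = 84

Answer: [12, 24, 18, 27, 36, 55, 55, 68, 84]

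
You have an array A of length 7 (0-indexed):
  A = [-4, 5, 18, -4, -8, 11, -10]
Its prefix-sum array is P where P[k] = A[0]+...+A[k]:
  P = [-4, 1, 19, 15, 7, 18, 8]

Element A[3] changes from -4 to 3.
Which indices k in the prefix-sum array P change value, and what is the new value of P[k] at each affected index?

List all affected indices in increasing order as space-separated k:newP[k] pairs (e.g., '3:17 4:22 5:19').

P[k] = A[0] + ... + A[k]
P[k] includes A[3] iff k >= 3
Affected indices: 3, 4, ..., 6; delta = 7
  P[3]: 15 + 7 = 22
  P[4]: 7 + 7 = 14
  P[5]: 18 + 7 = 25
  P[6]: 8 + 7 = 15

Answer: 3:22 4:14 5:25 6:15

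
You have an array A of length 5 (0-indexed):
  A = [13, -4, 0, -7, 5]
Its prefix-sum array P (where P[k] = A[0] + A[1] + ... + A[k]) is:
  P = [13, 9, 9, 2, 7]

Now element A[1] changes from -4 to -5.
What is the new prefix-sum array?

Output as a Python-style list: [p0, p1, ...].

Answer: [13, 8, 8, 1, 6]

Derivation:
Change: A[1] -4 -> -5, delta = -1
P[k] for k < 1: unchanged (A[1] not included)
P[k] for k >= 1: shift by delta = -1
  P[0] = 13 + 0 = 13
  P[1] = 9 + -1 = 8
  P[2] = 9 + -1 = 8
  P[3] = 2 + -1 = 1
  P[4] = 7 + -1 = 6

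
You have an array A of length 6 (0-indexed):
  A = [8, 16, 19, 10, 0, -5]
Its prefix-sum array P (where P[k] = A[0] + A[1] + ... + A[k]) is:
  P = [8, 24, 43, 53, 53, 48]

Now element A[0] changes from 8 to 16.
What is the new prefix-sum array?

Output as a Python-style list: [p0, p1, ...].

Change: A[0] 8 -> 16, delta = 8
P[k] for k < 0: unchanged (A[0] not included)
P[k] for k >= 0: shift by delta = 8
  P[0] = 8 + 8 = 16
  P[1] = 24 + 8 = 32
  P[2] = 43 + 8 = 51
  P[3] = 53 + 8 = 61
  P[4] = 53 + 8 = 61
  P[5] = 48 + 8 = 56

Answer: [16, 32, 51, 61, 61, 56]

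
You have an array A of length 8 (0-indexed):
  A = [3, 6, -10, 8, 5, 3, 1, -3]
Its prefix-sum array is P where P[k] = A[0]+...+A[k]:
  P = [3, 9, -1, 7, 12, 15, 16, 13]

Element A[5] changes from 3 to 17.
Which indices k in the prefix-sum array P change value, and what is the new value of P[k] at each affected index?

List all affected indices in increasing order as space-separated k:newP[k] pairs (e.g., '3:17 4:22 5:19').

P[k] = A[0] + ... + A[k]
P[k] includes A[5] iff k >= 5
Affected indices: 5, 6, ..., 7; delta = 14
  P[5]: 15 + 14 = 29
  P[6]: 16 + 14 = 30
  P[7]: 13 + 14 = 27

Answer: 5:29 6:30 7:27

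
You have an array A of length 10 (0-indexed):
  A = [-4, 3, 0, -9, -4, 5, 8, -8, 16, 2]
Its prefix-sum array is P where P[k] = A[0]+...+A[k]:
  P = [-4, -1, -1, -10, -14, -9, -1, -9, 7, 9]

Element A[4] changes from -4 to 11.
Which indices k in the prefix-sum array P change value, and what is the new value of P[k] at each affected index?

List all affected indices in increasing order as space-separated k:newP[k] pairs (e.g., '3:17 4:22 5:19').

Answer: 4:1 5:6 6:14 7:6 8:22 9:24

Derivation:
P[k] = A[0] + ... + A[k]
P[k] includes A[4] iff k >= 4
Affected indices: 4, 5, ..., 9; delta = 15
  P[4]: -14 + 15 = 1
  P[5]: -9 + 15 = 6
  P[6]: -1 + 15 = 14
  P[7]: -9 + 15 = 6
  P[8]: 7 + 15 = 22
  P[9]: 9 + 15 = 24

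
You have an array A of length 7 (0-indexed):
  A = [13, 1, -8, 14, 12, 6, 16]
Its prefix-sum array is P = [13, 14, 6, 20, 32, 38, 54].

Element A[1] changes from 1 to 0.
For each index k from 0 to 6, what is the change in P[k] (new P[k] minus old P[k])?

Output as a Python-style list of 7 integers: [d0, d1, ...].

Answer: [0, -1, -1, -1, -1, -1, -1]

Derivation:
Element change: A[1] 1 -> 0, delta = -1
For k < 1: P[k] unchanged, delta_P[k] = 0
For k >= 1: P[k] shifts by exactly -1
Delta array: [0, -1, -1, -1, -1, -1, -1]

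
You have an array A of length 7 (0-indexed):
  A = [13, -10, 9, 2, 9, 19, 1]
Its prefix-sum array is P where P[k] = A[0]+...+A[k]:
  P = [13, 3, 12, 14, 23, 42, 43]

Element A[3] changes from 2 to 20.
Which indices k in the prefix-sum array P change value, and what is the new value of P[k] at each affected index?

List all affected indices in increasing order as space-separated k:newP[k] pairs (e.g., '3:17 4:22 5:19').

Answer: 3:32 4:41 5:60 6:61

Derivation:
P[k] = A[0] + ... + A[k]
P[k] includes A[3] iff k >= 3
Affected indices: 3, 4, ..., 6; delta = 18
  P[3]: 14 + 18 = 32
  P[4]: 23 + 18 = 41
  P[5]: 42 + 18 = 60
  P[6]: 43 + 18 = 61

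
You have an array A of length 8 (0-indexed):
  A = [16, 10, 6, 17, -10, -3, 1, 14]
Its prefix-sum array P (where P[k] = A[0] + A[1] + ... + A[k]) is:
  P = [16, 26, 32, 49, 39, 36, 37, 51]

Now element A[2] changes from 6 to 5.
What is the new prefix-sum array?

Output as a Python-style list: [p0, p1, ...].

Change: A[2] 6 -> 5, delta = -1
P[k] for k < 2: unchanged (A[2] not included)
P[k] for k >= 2: shift by delta = -1
  P[0] = 16 + 0 = 16
  P[1] = 26 + 0 = 26
  P[2] = 32 + -1 = 31
  P[3] = 49 + -1 = 48
  P[4] = 39 + -1 = 38
  P[5] = 36 + -1 = 35
  P[6] = 37 + -1 = 36
  P[7] = 51 + -1 = 50

Answer: [16, 26, 31, 48, 38, 35, 36, 50]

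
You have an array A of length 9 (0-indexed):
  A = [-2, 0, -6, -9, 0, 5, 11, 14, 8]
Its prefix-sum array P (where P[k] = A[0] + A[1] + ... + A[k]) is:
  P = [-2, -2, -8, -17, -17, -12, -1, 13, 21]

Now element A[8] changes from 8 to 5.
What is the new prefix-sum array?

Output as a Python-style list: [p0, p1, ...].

Answer: [-2, -2, -8, -17, -17, -12, -1, 13, 18]

Derivation:
Change: A[8] 8 -> 5, delta = -3
P[k] for k < 8: unchanged (A[8] not included)
P[k] for k >= 8: shift by delta = -3
  P[0] = -2 + 0 = -2
  P[1] = -2 + 0 = -2
  P[2] = -8 + 0 = -8
  P[3] = -17 + 0 = -17
  P[4] = -17 + 0 = -17
  P[5] = -12 + 0 = -12
  P[6] = -1 + 0 = -1
  P[7] = 13 + 0 = 13
  P[8] = 21 + -3 = 18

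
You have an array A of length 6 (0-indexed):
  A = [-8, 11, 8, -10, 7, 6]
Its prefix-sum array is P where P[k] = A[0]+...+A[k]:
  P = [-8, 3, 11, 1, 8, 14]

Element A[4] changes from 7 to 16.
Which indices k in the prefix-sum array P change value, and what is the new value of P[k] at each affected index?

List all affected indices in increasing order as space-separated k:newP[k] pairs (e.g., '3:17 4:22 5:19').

P[k] = A[0] + ... + A[k]
P[k] includes A[4] iff k >= 4
Affected indices: 4, 5, ..., 5; delta = 9
  P[4]: 8 + 9 = 17
  P[5]: 14 + 9 = 23

Answer: 4:17 5:23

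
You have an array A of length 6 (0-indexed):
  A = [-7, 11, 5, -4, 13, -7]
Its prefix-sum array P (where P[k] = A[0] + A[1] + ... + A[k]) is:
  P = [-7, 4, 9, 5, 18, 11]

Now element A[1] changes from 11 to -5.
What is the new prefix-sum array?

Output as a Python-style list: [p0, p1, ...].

Answer: [-7, -12, -7, -11, 2, -5]

Derivation:
Change: A[1] 11 -> -5, delta = -16
P[k] for k < 1: unchanged (A[1] not included)
P[k] for k >= 1: shift by delta = -16
  P[0] = -7 + 0 = -7
  P[1] = 4 + -16 = -12
  P[2] = 9 + -16 = -7
  P[3] = 5 + -16 = -11
  P[4] = 18 + -16 = 2
  P[5] = 11 + -16 = -5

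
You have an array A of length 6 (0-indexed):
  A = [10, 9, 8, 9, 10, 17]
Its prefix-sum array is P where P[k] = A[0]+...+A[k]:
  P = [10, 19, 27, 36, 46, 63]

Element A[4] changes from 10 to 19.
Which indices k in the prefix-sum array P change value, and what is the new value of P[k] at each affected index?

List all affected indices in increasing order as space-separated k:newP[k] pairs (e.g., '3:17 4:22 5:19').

Answer: 4:55 5:72

Derivation:
P[k] = A[0] + ... + A[k]
P[k] includes A[4] iff k >= 4
Affected indices: 4, 5, ..., 5; delta = 9
  P[4]: 46 + 9 = 55
  P[5]: 63 + 9 = 72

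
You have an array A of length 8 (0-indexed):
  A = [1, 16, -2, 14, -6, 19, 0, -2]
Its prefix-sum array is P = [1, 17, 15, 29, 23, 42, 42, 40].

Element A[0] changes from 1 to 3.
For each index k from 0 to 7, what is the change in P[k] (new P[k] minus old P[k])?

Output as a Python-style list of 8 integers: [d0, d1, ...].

Element change: A[0] 1 -> 3, delta = 2
For k < 0: P[k] unchanged, delta_P[k] = 0
For k >= 0: P[k] shifts by exactly 2
Delta array: [2, 2, 2, 2, 2, 2, 2, 2]

Answer: [2, 2, 2, 2, 2, 2, 2, 2]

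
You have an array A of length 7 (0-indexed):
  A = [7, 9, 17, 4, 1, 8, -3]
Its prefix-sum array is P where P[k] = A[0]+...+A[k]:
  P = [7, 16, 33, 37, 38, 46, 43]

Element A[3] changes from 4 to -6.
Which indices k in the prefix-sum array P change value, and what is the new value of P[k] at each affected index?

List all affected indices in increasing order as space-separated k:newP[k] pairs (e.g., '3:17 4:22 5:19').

P[k] = A[0] + ... + A[k]
P[k] includes A[3] iff k >= 3
Affected indices: 3, 4, ..., 6; delta = -10
  P[3]: 37 + -10 = 27
  P[4]: 38 + -10 = 28
  P[5]: 46 + -10 = 36
  P[6]: 43 + -10 = 33

Answer: 3:27 4:28 5:36 6:33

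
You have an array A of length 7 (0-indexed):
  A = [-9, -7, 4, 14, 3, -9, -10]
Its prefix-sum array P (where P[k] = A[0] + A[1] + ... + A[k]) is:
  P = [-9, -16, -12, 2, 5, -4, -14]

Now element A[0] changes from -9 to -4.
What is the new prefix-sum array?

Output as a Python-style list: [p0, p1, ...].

Answer: [-4, -11, -7, 7, 10, 1, -9]

Derivation:
Change: A[0] -9 -> -4, delta = 5
P[k] for k < 0: unchanged (A[0] not included)
P[k] for k >= 0: shift by delta = 5
  P[0] = -9 + 5 = -4
  P[1] = -16 + 5 = -11
  P[2] = -12 + 5 = -7
  P[3] = 2 + 5 = 7
  P[4] = 5 + 5 = 10
  P[5] = -4 + 5 = 1
  P[6] = -14 + 5 = -9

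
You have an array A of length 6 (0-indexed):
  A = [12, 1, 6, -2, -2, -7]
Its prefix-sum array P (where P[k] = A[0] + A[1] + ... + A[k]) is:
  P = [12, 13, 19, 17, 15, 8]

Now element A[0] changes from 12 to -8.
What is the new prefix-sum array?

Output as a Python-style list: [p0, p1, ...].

Answer: [-8, -7, -1, -3, -5, -12]

Derivation:
Change: A[0] 12 -> -8, delta = -20
P[k] for k < 0: unchanged (A[0] not included)
P[k] for k >= 0: shift by delta = -20
  P[0] = 12 + -20 = -8
  P[1] = 13 + -20 = -7
  P[2] = 19 + -20 = -1
  P[3] = 17 + -20 = -3
  P[4] = 15 + -20 = -5
  P[5] = 8 + -20 = -12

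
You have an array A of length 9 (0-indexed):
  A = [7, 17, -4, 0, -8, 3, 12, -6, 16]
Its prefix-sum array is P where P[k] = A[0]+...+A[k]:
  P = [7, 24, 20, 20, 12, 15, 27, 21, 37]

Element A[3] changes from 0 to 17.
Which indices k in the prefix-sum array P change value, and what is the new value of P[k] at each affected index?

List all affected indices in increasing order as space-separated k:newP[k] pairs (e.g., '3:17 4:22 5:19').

Answer: 3:37 4:29 5:32 6:44 7:38 8:54

Derivation:
P[k] = A[0] + ... + A[k]
P[k] includes A[3] iff k >= 3
Affected indices: 3, 4, ..., 8; delta = 17
  P[3]: 20 + 17 = 37
  P[4]: 12 + 17 = 29
  P[5]: 15 + 17 = 32
  P[6]: 27 + 17 = 44
  P[7]: 21 + 17 = 38
  P[8]: 37 + 17 = 54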